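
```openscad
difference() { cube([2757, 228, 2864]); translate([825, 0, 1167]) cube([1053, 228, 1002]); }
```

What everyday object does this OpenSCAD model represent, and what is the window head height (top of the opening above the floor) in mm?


A wall with a window opening. The window head height is 2169 mm.

A wall with a rectangular opening subtracted — a window. Sill at z = 1167, opening 1002 mm tall, so the head is at 1167 + 1002 = 2169 mm.


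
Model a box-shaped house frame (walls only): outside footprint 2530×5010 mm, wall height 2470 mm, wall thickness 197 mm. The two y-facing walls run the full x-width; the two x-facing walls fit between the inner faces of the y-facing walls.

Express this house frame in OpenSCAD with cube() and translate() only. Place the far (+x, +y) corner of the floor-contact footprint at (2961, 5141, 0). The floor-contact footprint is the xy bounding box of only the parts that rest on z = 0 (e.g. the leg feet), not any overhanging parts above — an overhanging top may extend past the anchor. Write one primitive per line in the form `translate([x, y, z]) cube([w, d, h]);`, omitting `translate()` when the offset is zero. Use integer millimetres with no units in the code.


translate([431, 131, 0]) cube([2530, 197, 2470]);
translate([431, 4944, 0]) cube([2530, 197, 2470]);
translate([431, 328, 0]) cube([197, 4616, 2470]);
translate([2764, 328, 0]) cube([197, 4616, 2470]);


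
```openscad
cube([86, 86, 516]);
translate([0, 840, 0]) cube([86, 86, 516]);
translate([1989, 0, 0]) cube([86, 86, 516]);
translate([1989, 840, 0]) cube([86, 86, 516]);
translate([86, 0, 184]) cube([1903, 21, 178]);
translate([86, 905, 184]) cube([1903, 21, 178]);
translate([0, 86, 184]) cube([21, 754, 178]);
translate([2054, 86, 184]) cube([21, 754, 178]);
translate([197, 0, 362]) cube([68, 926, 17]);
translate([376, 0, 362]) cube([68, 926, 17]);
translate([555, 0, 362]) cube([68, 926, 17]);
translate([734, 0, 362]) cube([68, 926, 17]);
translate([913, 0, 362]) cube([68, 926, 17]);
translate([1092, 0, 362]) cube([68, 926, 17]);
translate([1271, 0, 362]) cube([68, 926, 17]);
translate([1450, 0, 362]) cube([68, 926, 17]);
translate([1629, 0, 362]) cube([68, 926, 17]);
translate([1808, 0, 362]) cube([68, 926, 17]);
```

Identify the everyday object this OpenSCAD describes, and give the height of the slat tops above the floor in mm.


A bed frame. The slat-top height is 379 mm.

Four posts, four rails, and a row of slats — a bed frame. Slats sit on the rails at z = 184 + 178 = 362; with slat thickness 17, the top is 379 mm.


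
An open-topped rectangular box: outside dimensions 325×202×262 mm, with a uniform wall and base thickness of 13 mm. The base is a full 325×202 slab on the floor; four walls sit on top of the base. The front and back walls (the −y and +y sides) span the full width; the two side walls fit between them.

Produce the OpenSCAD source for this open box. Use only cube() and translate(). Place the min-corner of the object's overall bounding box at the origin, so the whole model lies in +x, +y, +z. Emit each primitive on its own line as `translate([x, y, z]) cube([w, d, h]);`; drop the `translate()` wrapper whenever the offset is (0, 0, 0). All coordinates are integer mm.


cube([325, 202, 13]);
translate([0, 0, 13]) cube([325, 13, 249]);
translate([0, 189, 13]) cube([325, 13, 249]);
translate([0, 13, 13]) cube([13, 176, 249]);
translate([312, 13, 13]) cube([13, 176, 249]);


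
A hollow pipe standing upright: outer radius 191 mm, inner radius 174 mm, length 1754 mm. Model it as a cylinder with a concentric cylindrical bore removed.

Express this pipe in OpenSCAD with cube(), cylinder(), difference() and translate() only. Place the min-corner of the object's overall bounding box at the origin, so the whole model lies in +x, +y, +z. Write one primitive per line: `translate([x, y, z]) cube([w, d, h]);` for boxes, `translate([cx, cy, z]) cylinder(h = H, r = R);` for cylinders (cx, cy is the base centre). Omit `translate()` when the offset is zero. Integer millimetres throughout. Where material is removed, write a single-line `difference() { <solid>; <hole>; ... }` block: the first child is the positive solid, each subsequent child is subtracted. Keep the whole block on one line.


difference() { translate([191, 191, 0]) cylinder(h = 1754, r = 191); translate([191, 191, 0]) cylinder(h = 1754, r = 174); }


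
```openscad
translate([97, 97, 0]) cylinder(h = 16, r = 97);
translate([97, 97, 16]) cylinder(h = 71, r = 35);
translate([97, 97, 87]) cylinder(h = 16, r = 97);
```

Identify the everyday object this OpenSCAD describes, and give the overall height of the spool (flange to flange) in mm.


A spool. The overall height is 103 mm.

Three coaxial cylinders, large–small–large — a spool. Two 16 mm flanges and a 71 mm core give 16 + 71 + 16 = 103 mm.


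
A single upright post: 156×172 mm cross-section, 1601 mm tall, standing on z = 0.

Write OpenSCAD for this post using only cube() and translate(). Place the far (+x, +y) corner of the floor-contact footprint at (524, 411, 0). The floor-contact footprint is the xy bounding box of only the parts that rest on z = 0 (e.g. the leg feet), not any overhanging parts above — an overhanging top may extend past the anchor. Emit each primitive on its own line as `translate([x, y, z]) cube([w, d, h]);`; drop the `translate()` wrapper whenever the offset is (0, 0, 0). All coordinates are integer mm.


translate([368, 239, 0]) cube([156, 172, 1601]);


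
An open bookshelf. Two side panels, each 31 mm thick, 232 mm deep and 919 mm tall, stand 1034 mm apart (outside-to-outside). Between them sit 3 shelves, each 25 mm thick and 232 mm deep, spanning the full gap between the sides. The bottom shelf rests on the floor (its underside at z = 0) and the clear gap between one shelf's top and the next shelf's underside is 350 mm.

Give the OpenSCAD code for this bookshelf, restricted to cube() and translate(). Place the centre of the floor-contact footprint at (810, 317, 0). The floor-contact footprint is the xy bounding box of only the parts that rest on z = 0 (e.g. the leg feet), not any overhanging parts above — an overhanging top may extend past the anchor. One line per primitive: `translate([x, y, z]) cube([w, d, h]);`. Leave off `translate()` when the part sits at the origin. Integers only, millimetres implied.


translate([293, 201, 0]) cube([31, 232, 919]);
translate([1296, 201, 0]) cube([31, 232, 919]);
translate([324, 201, 0]) cube([972, 232, 25]);
translate([324, 201, 375]) cube([972, 232, 25]);
translate([324, 201, 750]) cube([972, 232, 25]);


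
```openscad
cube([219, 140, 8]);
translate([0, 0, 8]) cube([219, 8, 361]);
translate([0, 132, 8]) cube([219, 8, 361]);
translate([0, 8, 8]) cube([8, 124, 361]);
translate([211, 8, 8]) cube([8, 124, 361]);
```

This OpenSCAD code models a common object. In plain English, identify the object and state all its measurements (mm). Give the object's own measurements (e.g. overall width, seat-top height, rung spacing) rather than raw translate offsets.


An open-topped rectangular box: outside dimensions 219×140×369 mm, with a uniform wall and base thickness of 8 mm. The base is a full 219×140 slab on the floor; four walls sit on top of the base. The front and back walls (the −y and +y sides) span the full width; the two side walls fit between them.


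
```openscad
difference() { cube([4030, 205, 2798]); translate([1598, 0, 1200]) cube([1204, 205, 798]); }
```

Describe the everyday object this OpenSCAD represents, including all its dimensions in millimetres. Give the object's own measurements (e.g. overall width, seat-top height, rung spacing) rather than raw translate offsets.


A wall 4030 mm long (x), 205 mm thick (y), 2798 mm tall, with a rectangular window opening cut through it. The opening is 1204 mm wide and 798 mm tall; its sill is at z = 1200 mm and its near (−x) edge is 1598 mm from the wall's −x end. The opening passes through the full wall thickness.


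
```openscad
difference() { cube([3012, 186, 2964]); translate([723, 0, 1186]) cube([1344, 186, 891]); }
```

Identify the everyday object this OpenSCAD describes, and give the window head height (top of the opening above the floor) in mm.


A wall with a window opening. The window head height is 2077 mm.

A wall with a rectangular opening subtracted — a window. Sill at z = 1186, opening 891 mm tall, so the head is at 1186 + 891 = 2077 mm.


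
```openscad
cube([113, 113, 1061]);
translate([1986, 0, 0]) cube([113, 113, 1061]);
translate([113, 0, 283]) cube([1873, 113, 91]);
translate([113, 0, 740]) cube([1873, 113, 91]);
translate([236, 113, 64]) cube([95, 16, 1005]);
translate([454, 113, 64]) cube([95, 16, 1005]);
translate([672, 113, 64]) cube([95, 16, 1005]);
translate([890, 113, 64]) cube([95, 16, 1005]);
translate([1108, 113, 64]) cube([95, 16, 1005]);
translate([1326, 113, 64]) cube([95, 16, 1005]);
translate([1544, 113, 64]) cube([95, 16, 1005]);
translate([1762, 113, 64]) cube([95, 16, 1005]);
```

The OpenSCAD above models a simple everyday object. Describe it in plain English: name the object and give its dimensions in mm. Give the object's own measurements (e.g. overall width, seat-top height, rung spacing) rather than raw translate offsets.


A fence section. Two 113×113 mm posts, 1061 mm tall, stand on the floor with a clear span of 1873 mm between their inner faces. Two horizontal rails of 113×91 mm section span the gap between the posts with their undersides at z = 283 mm and z = 740 mm, flush with the posts' −y face. 8 pickets, each 95 mm wide, 16 mm thick and 1005 mm tall, are fixed to the +y face of the rails with their bottoms at z = 64 mm, spaced across the span with a 123 mm gap after the −x post and between neighbouring pickets, with 129 mm left before the +x post.


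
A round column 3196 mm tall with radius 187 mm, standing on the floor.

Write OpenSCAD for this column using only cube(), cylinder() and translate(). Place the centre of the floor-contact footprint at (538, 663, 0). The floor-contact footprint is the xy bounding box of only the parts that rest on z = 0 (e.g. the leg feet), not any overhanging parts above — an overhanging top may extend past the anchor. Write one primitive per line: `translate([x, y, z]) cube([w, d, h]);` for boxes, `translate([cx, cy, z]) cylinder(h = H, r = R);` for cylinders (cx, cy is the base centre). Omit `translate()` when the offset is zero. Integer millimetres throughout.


translate([538, 663, 0]) cylinder(h = 3196, r = 187);


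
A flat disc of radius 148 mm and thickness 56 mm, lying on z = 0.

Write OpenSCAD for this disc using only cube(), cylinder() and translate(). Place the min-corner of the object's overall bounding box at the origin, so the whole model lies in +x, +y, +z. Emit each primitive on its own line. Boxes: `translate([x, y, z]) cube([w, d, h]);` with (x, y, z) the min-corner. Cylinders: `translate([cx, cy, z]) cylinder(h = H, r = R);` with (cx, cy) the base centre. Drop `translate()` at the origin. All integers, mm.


translate([148, 148, 0]) cylinder(h = 56, r = 148);


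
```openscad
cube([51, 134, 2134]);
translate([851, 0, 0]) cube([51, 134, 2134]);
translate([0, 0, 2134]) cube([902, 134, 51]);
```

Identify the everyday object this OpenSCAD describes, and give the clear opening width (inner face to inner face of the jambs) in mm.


A door frame. The clear opening width is 800 mm.

Two 2134 mm tall posts with a header on top — a door frame. The left jamb is 51 mm wide at x = 0; the right jamb starts at x = 851. The clear opening is 851 − 51 = 800 mm.


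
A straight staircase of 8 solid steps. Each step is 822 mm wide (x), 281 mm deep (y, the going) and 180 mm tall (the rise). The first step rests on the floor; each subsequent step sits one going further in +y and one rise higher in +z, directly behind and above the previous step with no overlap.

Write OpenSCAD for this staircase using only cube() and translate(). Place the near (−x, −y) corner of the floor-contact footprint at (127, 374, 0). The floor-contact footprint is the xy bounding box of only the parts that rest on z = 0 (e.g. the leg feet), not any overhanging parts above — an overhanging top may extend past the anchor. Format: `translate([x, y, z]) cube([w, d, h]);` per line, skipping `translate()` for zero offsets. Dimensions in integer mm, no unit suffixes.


translate([127, 374, 0]) cube([822, 281, 180]);
translate([127, 655, 180]) cube([822, 281, 180]);
translate([127, 936, 360]) cube([822, 281, 180]);
translate([127, 1217, 540]) cube([822, 281, 180]);
translate([127, 1498, 720]) cube([822, 281, 180]);
translate([127, 1779, 900]) cube([822, 281, 180]);
translate([127, 2060, 1080]) cube([822, 281, 180]);
translate([127, 2341, 1260]) cube([822, 281, 180]);


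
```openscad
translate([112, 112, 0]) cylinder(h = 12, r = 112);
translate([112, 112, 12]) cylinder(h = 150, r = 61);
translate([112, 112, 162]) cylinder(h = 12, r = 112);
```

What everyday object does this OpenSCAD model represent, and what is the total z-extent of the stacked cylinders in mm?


A spool. The overall height is 174 mm.

Three coaxial cylinders, large–small–large — a spool. Two 12 mm flanges and a 150 mm core give 12 + 150 + 12 = 174 mm.


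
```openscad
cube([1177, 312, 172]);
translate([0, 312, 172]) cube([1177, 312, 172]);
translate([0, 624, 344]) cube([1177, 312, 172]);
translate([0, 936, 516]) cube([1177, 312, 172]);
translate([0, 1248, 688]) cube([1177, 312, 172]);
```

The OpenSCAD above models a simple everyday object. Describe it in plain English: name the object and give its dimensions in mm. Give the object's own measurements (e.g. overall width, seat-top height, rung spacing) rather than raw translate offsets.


A straight staircase of 5 solid steps. Each step is 1177 mm wide (x), 312 mm deep (y, the going) and 172 mm tall (the rise). The first step rests on the floor; each subsequent step sits one going further in +y and one rise higher in +z, directly behind and above the previous step with no overlap.


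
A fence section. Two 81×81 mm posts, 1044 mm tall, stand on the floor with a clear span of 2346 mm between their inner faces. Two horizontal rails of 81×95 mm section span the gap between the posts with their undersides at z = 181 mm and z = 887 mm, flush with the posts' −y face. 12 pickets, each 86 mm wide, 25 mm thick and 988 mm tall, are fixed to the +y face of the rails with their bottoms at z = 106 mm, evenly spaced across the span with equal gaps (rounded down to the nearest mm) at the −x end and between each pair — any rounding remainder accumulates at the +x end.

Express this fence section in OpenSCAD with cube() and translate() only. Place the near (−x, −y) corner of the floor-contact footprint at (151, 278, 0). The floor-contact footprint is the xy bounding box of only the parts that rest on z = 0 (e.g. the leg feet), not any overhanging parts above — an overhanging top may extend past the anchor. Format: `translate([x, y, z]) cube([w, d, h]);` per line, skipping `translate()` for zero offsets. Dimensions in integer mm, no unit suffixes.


translate([151, 278, 0]) cube([81, 81, 1044]);
translate([2578, 278, 0]) cube([81, 81, 1044]);
translate([232, 278, 181]) cube([2346, 81, 95]);
translate([232, 278, 887]) cube([2346, 81, 95]);
translate([333, 359, 106]) cube([86, 25, 988]);
translate([520, 359, 106]) cube([86, 25, 988]);
translate([707, 359, 106]) cube([86, 25, 988]);
translate([894, 359, 106]) cube([86, 25, 988]);
translate([1081, 359, 106]) cube([86, 25, 988]);
translate([1268, 359, 106]) cube([86, 25, 988]);
translate([1455, 359, 106]) cube([86, 25, 988]);
translate([1642, 359, 106]) cube([86, 25, 988]);
translate([1829, 359, 106]) cube([86, 25, 988]);
translate([2016, 359, 106]) cube([86, 25, 988]);
translate([2203, 359, 106]) cube([86, 25, 988]);
translate([2390, 359, 106]) cube([86, 25, 988]);


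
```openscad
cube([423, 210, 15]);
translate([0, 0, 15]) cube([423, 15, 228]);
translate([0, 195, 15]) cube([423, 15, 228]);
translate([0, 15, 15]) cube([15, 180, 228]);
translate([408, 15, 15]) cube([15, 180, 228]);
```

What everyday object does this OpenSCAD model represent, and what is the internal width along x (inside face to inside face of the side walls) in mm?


An open box. The internal width is 393 mm.

A 423×210 base slab with four walls standing on it — an open box. The base is 423 mm wide and the walls are 15 mm thick, so the internal width is 423 − 2 × 15 = 393 mm.


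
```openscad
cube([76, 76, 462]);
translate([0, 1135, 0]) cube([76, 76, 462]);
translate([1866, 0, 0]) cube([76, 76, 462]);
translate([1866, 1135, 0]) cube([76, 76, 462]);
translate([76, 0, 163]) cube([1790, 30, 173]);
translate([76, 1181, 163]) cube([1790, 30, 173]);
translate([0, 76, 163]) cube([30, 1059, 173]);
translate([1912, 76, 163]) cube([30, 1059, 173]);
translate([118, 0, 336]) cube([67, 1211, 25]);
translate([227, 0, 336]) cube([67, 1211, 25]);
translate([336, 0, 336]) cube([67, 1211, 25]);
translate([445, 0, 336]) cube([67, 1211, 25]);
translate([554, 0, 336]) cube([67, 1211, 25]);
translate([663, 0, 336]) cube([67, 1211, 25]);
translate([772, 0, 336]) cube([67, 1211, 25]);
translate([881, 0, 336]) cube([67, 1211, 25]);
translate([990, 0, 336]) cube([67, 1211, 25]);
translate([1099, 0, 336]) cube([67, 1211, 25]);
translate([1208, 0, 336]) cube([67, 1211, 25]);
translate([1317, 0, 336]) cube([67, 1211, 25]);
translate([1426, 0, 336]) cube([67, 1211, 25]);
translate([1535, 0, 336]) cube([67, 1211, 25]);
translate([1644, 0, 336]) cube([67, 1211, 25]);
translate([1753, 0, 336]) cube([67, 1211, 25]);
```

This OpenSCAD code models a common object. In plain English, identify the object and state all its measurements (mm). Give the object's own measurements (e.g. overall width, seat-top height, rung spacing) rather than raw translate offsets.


A bed frame 1942 mm long (x) by 1211 mm wide (y). Four 76×76 mm corner posts, 462 mm tall, at the corners of the footprint. Four rails of 30 mm thickness and 173 mm height run between adjacent posts with their undersides at z = 163 mm, their outer faces flush with the outside of the frame (the two x-running rails run between the posts' inner faces; the two y-running rails run between the posts' inner faces). 16 slats, each 67 mm wide (x) and 25 mm thick, lie across the top of the two x-running rails, running the full 1211 mm width of the frame in y; along x they sit between the end posts with a 42 mm gap after the −x posts and between neighbouring slats, leaving 46 mm before the +x posts.


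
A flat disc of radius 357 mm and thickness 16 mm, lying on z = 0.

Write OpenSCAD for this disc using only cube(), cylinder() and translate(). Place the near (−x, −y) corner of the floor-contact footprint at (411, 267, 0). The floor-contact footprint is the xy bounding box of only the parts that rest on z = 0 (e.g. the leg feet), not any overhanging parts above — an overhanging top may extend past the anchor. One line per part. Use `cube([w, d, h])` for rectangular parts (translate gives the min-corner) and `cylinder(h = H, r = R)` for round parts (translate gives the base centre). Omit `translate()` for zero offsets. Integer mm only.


translate([768, 624, 0]) cylinder(h = 16, r = 357);


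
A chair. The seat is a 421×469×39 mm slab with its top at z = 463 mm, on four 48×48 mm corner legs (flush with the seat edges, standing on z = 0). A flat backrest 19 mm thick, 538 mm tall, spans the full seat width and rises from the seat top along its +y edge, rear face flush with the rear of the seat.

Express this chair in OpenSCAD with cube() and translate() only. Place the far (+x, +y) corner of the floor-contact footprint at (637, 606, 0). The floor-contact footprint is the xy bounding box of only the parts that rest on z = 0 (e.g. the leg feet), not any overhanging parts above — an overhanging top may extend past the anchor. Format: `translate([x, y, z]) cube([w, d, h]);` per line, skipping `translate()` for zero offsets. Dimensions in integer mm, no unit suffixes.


translate([216, 137, 424]) cube([421, 469, 39]);
translate([216, 137, 0]) cube([48, 48, 424]);
translate([589, 137, 0]) cube([48, 48, 424]);
translate([216, 558, 0]) cube([48, 48, 424]);
translate([589, 558, 0]) cube([48, 48, 424]);
translate([216, 587, 463]) cube([421, 19, 538]);


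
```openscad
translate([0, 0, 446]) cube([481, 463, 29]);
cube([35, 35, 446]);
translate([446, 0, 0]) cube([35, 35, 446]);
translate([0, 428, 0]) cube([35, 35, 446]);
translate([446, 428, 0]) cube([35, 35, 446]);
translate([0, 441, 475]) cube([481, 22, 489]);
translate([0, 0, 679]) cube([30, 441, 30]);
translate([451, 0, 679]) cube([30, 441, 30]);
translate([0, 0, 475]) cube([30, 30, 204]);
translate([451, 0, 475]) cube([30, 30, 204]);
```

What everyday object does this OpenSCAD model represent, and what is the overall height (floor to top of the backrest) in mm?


A chair. The overall height is 964 mm.

A slab on four corner posts with a tall panel at the back — a chair. The seat slab sits at z = 446 with thickness 29, and the 489 mm backrest starts at the seat top, so the overall height is 446 + 29 + 489 = 964 mm.


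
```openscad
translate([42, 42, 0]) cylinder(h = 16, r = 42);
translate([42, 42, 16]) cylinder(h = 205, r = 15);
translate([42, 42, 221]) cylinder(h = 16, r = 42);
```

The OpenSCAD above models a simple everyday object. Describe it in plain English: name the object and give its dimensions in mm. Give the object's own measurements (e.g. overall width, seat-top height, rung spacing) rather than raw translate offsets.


A spool: two coaxial disc flanges of radius 42 mm and thickness 16 mm, joined by a core cylinder of radius 15 mm and height 205 mm. The lower flange rests on z = 0 and the three cylinders share a vertical axis.


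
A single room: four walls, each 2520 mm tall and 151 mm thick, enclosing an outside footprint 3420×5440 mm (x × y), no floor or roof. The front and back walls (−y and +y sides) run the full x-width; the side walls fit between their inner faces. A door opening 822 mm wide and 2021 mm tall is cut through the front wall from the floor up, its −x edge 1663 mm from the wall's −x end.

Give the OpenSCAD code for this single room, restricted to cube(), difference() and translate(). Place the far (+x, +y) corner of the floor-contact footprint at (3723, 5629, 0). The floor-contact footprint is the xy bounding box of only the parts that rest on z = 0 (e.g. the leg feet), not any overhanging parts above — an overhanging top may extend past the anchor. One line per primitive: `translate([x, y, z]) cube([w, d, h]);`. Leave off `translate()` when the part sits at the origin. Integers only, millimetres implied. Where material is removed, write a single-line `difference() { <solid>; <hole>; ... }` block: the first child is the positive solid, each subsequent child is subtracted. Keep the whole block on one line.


difference() { translate([303, 189, 0]) cube([3420, 151, 2520]); translate([1966, 189, 0]) cube([822, 151, 2021]); }
translate([303, 5478, 0]) cube([3420, 151, 2520]);
translate([303, 340, 0]) cube([151, 5138, 2520]);
translate([3572, 340, 0]) cube([151, 5138, 2520]);


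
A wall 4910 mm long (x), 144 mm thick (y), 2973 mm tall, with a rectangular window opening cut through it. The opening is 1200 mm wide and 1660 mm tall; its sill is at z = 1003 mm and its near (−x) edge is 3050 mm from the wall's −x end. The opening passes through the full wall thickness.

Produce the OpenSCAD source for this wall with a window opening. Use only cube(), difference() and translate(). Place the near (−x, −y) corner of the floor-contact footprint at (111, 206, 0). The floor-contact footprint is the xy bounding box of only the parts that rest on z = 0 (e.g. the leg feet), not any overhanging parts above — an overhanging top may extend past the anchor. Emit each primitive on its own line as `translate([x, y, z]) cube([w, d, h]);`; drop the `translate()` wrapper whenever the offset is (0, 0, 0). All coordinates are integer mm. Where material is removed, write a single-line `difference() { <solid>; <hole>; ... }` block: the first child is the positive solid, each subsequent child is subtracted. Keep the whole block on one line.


difference() { translate([111, 206, 0]) cube([4910, 144, 2973]); translate([3161, 206, 1003]) cube([1200, 144, 1660]); }


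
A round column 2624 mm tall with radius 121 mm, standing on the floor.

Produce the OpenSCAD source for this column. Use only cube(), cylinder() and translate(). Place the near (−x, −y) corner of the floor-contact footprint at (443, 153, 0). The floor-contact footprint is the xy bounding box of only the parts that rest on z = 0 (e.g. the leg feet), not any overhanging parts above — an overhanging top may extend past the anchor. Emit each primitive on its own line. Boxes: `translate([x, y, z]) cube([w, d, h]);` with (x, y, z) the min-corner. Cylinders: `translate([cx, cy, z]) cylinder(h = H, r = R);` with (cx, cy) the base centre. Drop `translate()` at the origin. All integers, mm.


translate([564, 274, 0]) cylinder(h = 2624, r = 121);


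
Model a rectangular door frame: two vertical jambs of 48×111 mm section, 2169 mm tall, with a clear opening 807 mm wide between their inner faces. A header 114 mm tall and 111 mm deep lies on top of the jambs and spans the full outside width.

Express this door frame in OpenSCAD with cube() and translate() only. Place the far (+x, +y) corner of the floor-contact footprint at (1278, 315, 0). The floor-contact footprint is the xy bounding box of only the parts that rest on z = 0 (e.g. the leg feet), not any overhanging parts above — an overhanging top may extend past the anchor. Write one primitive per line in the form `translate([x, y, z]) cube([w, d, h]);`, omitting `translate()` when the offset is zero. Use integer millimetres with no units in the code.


translate([375, 204, 0]) cube([48, 111, 2169]);
translate([1230, 204, 0]) cube([48, 111, 2169]);
translate([375, 204, 2169]) cube([903, 111, 114]);


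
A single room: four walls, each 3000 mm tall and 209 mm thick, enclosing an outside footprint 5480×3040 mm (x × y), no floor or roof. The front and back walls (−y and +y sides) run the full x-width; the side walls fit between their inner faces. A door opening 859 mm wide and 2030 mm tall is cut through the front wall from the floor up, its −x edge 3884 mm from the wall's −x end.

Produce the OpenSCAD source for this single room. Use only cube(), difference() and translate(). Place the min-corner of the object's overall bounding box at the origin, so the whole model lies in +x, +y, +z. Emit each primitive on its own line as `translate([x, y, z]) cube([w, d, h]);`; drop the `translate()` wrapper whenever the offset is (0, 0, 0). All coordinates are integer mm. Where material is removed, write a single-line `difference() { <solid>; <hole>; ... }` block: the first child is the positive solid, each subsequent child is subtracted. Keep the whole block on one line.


difference() { cube([5480, 209, 3000]); translate([3884, 0, 0]) cube([859, 209, 2030]); }
translate([0, 2831, 0]) cube([5480, 209, 3000]);
translate([0, 209, 0]) cube([209, 2622, 3000]);
translate([5271, 209, 0]) cube([209, 2622, 3000]);


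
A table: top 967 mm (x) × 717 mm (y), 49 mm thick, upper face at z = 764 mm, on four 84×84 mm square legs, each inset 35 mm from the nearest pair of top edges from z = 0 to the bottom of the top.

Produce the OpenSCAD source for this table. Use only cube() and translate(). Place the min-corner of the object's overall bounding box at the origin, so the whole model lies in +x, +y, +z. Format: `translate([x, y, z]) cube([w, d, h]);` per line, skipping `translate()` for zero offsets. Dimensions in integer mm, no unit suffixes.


translate([0, 0, 715]) cube([967, 717, 49]);
translate([35, 35, 0]) cube([84, 84, 715]);
translate([848, 35, 0]) cube([84, 84, 715]);
translate([35, 598, 0]) cube([84, 84, 715]);
translate([848, 598, 0]) cube([84, 84, 715]);


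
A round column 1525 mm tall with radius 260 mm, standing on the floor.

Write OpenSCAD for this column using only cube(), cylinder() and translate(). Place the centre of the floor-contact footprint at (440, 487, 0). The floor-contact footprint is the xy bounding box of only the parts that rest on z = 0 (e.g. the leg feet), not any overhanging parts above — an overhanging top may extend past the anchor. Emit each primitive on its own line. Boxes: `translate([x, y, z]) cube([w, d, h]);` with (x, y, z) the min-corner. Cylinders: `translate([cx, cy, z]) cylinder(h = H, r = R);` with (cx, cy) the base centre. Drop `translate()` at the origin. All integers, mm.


translate([440, 487, 0]) cylinder(h = 1525, r = 260);


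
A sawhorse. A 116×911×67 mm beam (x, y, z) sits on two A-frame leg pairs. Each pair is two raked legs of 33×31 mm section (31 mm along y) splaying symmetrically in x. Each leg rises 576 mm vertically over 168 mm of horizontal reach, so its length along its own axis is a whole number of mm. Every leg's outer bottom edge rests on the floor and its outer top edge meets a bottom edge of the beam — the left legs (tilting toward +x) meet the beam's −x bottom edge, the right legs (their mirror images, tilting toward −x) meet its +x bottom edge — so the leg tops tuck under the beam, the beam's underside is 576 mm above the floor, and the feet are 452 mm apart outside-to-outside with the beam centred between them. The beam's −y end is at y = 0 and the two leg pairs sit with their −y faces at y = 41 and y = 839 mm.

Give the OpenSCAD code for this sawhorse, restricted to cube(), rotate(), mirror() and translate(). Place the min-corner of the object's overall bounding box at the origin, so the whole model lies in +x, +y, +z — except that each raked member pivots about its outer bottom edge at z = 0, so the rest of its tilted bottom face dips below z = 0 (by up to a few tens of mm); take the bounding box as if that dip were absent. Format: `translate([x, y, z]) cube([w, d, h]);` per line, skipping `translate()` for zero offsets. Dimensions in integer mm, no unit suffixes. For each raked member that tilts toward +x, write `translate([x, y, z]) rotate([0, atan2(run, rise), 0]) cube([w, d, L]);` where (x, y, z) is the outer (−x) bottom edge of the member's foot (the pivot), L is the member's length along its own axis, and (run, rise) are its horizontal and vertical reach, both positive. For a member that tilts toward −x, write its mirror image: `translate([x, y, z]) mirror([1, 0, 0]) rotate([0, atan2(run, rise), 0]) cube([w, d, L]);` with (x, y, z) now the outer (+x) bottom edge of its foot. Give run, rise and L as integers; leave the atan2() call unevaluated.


translate([168, 0, 576]) cube([116, 911, 67]);
translate([0, 41, 0]) rotate([0, atan2(168, 576), 0]) cube([33, 31, 600]);
translate([452, 41, 0]) mirror([1, 0, 0]) rotate([0, atan2(168, 576), 0]) cube([33, 31, 600]);
translate([0, 839, 0]) rotate([0, atan2(168, 576), 0]) cube([33, 31, 600]);
translate([452, 839, 0]) mirror([1, 0, 0]) rotate([0, atan2(168, 576), 0]) cube([33, 31, 600]);


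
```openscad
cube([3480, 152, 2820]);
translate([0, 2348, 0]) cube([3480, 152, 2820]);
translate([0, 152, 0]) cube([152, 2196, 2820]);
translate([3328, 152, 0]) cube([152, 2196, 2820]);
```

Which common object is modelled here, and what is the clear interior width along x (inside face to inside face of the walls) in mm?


A house (or room) frame. The interior width is 3176 mm.

Four 2820 mm walls enclosing a rectangle with no floor or roof — a room or house frame. Outside width is 3480 mm and wall thickness is 152 mm, so the interior width is 3480 − 2 × 152 = 3176 mm.


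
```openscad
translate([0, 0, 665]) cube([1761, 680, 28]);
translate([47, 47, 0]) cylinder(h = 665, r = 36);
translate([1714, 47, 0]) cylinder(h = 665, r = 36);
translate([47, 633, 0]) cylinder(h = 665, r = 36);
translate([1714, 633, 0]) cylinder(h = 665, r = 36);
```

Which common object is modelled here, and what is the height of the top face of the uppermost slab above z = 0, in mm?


A table. The table height is 693 mm.

A 1761×680×28 slab sits at z = 665 on four Ø72 mm round legs — a table. The top surface is at 665 + 28 = 693 mm.


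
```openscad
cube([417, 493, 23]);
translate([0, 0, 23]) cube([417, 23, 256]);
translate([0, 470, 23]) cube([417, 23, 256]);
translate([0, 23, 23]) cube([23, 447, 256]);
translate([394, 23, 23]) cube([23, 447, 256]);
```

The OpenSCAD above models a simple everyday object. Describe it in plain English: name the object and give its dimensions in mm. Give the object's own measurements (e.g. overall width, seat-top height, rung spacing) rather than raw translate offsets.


An open-topped rectangular box: outside dimensions 417×493×279 mm, with a uniform wall and base thickness of 23 mm. The base is a full 417×493 slab on the floor; four walls sit on top of the base. The front and back walls (the −y and +y sides) span the full width; the two side walls fit between them.


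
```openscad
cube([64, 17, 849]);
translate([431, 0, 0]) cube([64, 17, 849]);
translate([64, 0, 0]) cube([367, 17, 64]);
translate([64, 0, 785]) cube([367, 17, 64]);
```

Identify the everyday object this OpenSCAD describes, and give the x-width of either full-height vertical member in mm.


A picture frame. The border width is 64 mm.

Four thin pieces enclosing a rectangular opening — a picture frame. The two full-height stiles are 849 mm tall; the top rail sits at z = 785 and is 64 mm tall, so the border above the opening is 849 − 785 = 64 mm, matching the stile x-width.


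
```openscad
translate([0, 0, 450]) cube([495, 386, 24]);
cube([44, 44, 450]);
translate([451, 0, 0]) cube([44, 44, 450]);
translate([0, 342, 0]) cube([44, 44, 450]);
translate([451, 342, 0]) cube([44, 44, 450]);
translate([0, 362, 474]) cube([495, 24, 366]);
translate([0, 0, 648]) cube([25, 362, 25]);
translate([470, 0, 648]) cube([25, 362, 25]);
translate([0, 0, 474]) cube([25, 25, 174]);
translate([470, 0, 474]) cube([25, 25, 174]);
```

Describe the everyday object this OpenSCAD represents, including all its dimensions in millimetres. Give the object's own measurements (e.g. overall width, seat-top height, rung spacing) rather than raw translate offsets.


A chair. The seat is a 495×386×24 mm slab with its top at z = 474 mm, on four 44×44 mm corner legs (flush with the seat edges, standing on z = 0). A flat backrest 24 mm thick, 366 mm tall, spans the full seat width and rises from the seat top along its +y edge, rear face flush with the rear of the seat. Two armrests of 25×25 mm section run along each side from the seat's front edge to the front of the backrest, top faces 199 mm above the seat top and outer faces flush with the seat's x-edges; a 25×25 mm post under the front of each armrest stands on the seat at the front corner.


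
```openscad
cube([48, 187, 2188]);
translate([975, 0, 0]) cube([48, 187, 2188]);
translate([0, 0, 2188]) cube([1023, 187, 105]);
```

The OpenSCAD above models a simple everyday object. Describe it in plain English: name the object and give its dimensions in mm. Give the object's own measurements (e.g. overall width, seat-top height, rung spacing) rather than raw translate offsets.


A door frame. The clear opening is 927 mm wide and 2188 mm high. Two 48 mm wide jambs, 187 mm deep, stand either side of the opening from the floor to the top of the opening. A 105 mm thick head sits across the top of both jambs, spanning the full outside width of the frame.


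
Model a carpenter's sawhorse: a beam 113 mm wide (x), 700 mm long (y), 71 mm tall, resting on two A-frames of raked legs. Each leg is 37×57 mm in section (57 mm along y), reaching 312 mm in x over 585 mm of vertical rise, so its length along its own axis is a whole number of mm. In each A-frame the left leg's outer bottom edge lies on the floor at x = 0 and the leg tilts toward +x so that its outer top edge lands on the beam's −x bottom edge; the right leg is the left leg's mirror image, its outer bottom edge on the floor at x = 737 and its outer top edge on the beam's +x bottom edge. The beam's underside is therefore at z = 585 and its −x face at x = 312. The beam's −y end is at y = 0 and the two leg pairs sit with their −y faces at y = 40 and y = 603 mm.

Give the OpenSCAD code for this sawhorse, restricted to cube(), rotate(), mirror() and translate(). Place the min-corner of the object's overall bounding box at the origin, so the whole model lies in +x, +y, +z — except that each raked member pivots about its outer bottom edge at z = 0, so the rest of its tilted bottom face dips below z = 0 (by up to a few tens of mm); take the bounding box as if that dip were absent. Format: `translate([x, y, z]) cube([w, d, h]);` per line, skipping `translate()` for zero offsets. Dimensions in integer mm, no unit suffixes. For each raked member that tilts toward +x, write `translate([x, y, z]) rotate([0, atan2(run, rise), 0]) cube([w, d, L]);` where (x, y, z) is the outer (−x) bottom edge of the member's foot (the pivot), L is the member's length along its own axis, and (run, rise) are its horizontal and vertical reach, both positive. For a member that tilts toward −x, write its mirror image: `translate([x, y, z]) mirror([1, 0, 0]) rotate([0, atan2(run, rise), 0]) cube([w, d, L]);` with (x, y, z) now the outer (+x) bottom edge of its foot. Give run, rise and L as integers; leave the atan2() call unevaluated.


// leg length = √(312² + 585²) = 663
// right-leg outer foot x = 2·312 + 113 = 737
// beam min-corner = (312, 0, 585)
translate([312, 0, 585]) cube([113, 700, 71]);
translate([0, 40, 0]) rotate([0, atan2(312, 585), 0]) cube([37, 57, 663]);
translate([737, 40, 0]) mirror([1, 0, 0]) rotate([0, atan2(312, 585), 0]) cube([37, 57, 663]);
translate([0, 603, 0]) rotate([0, atan2(312, 585), 0]) cube([37, 57, 663]);
translate([737, 603, 0]) mirror([1, 0, 0]) rotate([0, atan2(312, 585), 0]) cube([37, 57, 663]);


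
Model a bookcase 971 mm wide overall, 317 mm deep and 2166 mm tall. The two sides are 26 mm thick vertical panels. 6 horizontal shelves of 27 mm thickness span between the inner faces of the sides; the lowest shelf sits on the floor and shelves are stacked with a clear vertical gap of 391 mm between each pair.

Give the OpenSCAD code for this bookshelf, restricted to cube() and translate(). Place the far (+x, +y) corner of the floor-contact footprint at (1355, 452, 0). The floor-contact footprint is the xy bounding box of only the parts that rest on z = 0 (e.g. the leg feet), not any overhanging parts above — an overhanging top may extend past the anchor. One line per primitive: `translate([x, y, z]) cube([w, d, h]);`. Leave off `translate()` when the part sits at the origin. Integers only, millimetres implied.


translate([384, 135, 0]) cube([26, 317, 2166]);
translate([1329, 135, 0]) cube([26, 317, 2166]);
translate([410, 135, 0]) cube([919, 317, 27]);
translate([410, 135, 418]) cube([919, 317, 27]);
translate([410, 135, 836]) cube([919, 317, 27]);
translate([410, 135, 1254]) cube([919, 317, 27]);
translate([410, 135, 1672]) cube([919, 317, 27]);
translate([410, 135, 2090]) cube([919, 317, 27]);


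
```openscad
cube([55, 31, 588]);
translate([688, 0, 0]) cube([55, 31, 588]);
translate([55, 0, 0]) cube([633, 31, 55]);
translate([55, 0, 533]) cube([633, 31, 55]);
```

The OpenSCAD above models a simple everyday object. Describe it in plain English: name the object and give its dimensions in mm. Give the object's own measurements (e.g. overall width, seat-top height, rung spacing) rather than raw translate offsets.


A rectangular picture frame lying in the x–z plane (depth along y). The opening is 633 mm wide (x) by 478 mm tall (z), surrounded by a border 55 mm wide on all four sides. The frame is 31 mm deep and is made of two full-height vertical stiles with two horizontal rails fitted between them.


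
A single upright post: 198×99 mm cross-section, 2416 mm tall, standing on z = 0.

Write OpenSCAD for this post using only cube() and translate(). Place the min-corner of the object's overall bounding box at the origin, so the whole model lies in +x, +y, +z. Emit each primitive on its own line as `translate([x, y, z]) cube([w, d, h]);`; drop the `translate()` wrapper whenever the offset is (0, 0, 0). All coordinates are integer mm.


cube([198, 99, 2416]);
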